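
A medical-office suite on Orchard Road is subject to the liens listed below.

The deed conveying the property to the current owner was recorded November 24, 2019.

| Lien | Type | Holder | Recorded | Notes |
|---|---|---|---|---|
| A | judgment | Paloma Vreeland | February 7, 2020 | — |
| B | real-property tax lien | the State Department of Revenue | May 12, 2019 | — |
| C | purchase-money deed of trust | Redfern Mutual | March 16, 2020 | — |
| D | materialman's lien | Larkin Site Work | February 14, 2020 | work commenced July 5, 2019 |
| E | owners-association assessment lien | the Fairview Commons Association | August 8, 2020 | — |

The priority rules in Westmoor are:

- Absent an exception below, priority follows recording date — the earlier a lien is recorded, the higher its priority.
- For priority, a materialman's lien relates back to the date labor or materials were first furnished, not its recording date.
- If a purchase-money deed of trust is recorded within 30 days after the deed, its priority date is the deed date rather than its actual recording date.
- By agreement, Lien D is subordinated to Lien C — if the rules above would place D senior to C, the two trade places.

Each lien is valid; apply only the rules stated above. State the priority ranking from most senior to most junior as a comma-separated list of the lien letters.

Adjusting effective dates: C was recorded 113 days after the deed — beyond 30 days — so no relation-back applies; D relates back to July 5, 2019 (work commenced).
Sorted by effective date: B (May 12, 2019), D (July 5, 2019), A (February 7, 2020), C (March 16, 2020), E (August 8, 2020).
D would otherwise be senior to C, so under the subordination agreement D and C exchange positions.

B, C, A, D, E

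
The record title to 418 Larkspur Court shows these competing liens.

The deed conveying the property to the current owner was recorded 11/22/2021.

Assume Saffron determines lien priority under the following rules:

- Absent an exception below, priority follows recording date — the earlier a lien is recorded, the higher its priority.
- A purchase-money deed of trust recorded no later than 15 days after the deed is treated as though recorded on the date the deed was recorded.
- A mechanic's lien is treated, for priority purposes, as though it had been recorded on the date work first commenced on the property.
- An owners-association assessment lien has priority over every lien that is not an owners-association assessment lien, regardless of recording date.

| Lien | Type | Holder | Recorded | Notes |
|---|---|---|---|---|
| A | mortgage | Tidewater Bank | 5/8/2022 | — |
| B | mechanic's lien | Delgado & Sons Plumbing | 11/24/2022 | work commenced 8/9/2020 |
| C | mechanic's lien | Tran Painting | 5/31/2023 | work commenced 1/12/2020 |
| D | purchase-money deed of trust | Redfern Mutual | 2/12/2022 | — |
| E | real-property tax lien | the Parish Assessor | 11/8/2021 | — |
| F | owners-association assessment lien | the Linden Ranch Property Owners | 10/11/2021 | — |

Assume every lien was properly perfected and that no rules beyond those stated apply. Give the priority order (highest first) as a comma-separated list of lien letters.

F, C, B, E, D, A

Adjusting effective dates: B is treated as recorded 8/9/2020, the work-commencement date; C relates back to 1/12/2020 (work commenced); D was recorded 82 days after the deed, outside the 15-day window, so it keeps its recording date.
F is an owners-association assessment lien and takes priority over every other lien.
Ordering the rest by effective date: C (1/12/2020), B (8/9/2020), E (11/8/2021), D (2/12/2022), A (5/8/2022).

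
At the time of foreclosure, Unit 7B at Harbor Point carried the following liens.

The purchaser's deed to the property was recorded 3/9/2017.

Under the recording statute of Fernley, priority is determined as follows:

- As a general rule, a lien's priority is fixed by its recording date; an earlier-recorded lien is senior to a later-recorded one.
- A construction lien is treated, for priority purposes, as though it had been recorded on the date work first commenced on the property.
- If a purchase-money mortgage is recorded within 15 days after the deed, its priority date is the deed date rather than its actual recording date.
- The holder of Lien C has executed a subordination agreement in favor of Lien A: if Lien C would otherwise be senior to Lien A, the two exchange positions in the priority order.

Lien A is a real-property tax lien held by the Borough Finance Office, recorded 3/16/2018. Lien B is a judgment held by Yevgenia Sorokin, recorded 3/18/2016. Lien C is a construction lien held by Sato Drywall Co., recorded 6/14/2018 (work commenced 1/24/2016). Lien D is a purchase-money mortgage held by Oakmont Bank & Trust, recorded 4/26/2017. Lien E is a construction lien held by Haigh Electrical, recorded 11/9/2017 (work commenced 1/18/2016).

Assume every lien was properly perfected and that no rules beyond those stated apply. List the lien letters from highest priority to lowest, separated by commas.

E, A, B, D, C

Effective dates after the stated exceptions: C's effective date is 1/24/2016, when work began; D missed the 15-day window (48 days after the deed), so its recording date stands; E's effective date is 1/18/2016, when work began.
Sorted by effective date: E (1/18/2016), C (1/24/2016), B (3/18/2016), D (4/26/2017), A (3/16/2018).
C would otherwise be senior to A, so under the subordination agreement C and A exchange positions.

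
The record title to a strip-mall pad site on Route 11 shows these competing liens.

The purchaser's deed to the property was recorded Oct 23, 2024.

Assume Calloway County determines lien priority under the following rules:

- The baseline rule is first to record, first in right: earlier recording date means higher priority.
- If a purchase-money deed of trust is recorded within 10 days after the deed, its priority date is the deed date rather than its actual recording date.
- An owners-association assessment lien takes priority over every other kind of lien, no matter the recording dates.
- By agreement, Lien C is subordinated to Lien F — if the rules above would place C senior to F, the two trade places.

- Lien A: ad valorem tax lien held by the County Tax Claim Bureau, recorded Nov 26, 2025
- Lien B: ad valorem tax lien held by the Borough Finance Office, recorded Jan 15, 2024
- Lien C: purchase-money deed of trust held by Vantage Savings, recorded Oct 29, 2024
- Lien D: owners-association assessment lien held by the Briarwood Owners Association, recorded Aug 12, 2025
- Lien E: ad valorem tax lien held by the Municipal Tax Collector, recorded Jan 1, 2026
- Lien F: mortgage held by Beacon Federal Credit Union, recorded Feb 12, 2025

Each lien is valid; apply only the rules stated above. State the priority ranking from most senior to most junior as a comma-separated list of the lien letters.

Effective dates after the stated exceptions: C was recorded within the 10-day window, so its effective date is the deed date Oct 23, 2024.
As an owners-association assessment lien, D is senior to every other lien.
The other liens, earliest effective date first: B (Jan 15, 2024), C (Oct 23, 2024), F (Feb 12, 2025), A (Nov 26, 2025), E (Jan 1, 2026).
C would otherwise be senior to F, so under the subordination agreement C and F exchange positions.

D, B, F, C, A, E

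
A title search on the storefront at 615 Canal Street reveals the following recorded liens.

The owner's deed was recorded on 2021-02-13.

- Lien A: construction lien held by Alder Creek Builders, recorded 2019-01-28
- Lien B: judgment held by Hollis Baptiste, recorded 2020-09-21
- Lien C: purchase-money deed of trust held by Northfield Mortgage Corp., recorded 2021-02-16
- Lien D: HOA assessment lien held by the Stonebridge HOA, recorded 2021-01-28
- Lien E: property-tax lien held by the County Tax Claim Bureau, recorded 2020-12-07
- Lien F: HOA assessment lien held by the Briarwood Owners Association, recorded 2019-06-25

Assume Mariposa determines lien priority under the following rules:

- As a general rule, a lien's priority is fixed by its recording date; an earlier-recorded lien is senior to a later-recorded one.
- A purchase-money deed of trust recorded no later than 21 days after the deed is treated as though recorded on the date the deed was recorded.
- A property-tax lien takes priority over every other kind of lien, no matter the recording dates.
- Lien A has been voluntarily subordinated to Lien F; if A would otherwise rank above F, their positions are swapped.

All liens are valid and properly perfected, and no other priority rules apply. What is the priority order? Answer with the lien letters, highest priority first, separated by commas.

E, F, A, B, D, C

First, effective dates: C relates back to the deed date 2021-02-13.
As a property-tax lien, E is senior to every other lien.
Among the remaining liens, by effective date: A (2019-01-28), F (2019-06-25), B (2020-09-21), D (2021-01-28), C (2021-02-13).
A is senior to F before the subordination, so the two trade places.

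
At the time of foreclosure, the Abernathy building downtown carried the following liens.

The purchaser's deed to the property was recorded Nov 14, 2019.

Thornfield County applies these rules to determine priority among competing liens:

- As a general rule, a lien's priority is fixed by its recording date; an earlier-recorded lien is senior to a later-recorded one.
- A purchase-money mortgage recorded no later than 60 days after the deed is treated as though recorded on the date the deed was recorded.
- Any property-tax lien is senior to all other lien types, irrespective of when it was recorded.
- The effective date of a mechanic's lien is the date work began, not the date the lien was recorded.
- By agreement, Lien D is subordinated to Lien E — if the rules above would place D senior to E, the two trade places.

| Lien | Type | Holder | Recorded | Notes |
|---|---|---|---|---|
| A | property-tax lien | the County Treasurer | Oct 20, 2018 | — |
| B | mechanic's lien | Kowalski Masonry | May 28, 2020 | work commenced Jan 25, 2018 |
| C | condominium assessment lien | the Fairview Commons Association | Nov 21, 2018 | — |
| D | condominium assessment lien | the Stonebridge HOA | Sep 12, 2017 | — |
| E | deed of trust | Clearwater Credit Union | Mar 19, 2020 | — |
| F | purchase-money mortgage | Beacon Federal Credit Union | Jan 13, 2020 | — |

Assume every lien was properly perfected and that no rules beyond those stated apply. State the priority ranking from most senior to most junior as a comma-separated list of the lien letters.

First, effective dates: B's effective date is Jan 25, 2018, when work began; F was recorded within the 60-day window, so its effective date is the deed date Nov 14, 2019.
A is a property-tax lien, so it outranks all other liens regardless of date.
The other liens, earliest effective date first: D (Sep 12, 2017), B (Jan 25, 2018), C (Nov 21, 2018), F (Nov 14, 2019), E (Mar 19, 2020).
D is senior to E before the subordination, so the two trade places.

A, E, B, C, F, D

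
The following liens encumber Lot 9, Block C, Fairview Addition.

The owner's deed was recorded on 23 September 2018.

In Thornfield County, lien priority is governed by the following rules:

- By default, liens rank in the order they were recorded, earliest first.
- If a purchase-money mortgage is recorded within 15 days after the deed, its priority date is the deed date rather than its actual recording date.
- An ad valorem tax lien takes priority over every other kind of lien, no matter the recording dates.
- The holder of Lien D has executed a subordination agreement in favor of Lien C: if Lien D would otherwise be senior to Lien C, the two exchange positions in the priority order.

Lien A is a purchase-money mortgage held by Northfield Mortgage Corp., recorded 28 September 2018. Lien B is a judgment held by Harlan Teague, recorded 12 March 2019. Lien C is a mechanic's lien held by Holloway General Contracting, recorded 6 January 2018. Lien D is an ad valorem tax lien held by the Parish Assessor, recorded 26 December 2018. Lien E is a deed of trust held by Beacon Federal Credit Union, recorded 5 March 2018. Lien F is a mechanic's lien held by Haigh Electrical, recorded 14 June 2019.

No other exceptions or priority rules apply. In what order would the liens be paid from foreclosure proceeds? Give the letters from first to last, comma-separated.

C, D, E, A, B, F

Adjusting effective dates: A's effective date is the deed date, 23 September 2018.
D is an ad valorem tax lien and takes priority over every other lien.
Among the remaining liens, by effective date: C (6 January 2018), E (5 March 2018), A (23 September 2018), B (12 March 2019), F (14 June 2019).
The subordination applies — D was senior to C — so D and C swap.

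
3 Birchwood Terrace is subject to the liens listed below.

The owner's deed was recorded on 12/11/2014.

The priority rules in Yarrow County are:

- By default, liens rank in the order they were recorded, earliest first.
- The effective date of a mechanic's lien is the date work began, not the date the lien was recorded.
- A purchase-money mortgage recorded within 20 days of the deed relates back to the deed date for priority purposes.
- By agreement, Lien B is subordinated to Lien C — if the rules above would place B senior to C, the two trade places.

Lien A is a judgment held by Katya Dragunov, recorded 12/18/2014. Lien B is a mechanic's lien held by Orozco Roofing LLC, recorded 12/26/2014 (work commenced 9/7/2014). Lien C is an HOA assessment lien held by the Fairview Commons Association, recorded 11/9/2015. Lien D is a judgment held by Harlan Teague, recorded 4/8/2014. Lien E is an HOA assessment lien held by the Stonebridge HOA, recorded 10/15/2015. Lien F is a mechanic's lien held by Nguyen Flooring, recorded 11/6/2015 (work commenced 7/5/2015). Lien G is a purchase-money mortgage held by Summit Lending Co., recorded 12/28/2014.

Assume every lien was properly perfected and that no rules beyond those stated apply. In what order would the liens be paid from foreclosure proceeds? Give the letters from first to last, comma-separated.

Effective dates: B is treated as recorded 9/7/2014, the work-commencement date; F's effective date is 7/5/2015, when work began; G was recorded within the 20-day window, so its effective date is the deed date 12/11/2014.
Sorted by effective date: D (4/8/2014), B (9/7/2014), G (12/11/2014), A (12/18/2014), F (7/5/2015), E (10/15/2015), C (11/9/2015).
B would otherwise be senior to C, so under the subordination agreement B and C exchange positions.

D, C, G, A, F, E, B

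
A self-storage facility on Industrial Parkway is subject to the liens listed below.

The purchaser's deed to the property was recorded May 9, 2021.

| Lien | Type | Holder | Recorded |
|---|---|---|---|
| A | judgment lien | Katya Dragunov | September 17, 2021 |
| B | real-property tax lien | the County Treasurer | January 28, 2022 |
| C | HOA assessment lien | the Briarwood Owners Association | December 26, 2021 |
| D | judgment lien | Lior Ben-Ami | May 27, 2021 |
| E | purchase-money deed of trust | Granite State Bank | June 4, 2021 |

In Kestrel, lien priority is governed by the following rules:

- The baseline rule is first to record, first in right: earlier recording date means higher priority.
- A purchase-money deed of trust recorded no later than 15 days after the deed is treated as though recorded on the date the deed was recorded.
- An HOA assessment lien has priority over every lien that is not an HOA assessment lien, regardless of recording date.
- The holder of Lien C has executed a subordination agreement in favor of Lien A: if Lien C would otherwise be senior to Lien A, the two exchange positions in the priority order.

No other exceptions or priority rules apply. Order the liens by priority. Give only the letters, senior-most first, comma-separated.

A, D, E, C, B

Adjusting effective dates: E was recorded 26 days after the deed — beyond 15 days — so no relation-back applies.
C is an HOA assessment lien and takes priority over every other lien.
Among the remaining liens, by effective date: D (May 27, 2021), E (June 4, 2021), A (September 17, 2021), B (January 28, 2022).
Because C would otherwise rank above A, the subordination swaps them.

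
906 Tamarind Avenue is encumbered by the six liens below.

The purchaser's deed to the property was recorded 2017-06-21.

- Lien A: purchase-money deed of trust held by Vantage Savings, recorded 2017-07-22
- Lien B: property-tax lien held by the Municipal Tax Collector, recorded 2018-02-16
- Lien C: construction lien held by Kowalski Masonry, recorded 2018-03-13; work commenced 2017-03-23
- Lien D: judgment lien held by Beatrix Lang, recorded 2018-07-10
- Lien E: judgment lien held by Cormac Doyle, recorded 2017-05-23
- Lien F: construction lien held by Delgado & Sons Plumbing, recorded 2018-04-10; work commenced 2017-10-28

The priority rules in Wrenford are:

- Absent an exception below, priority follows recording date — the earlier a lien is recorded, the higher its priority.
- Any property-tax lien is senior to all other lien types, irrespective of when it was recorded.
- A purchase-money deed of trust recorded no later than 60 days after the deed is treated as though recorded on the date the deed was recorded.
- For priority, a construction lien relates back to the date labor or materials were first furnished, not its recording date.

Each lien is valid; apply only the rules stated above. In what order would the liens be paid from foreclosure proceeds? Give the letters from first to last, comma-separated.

Adjusting effective dates: A's effective date is the deed date, 2017-06-21; C relates back to 2017-03-23 (work commenced); F's effective date is 2017-10-28, when work began.
B is a property-tax lien and takes priority over every other lien.
The other liens, earliest effective date first: C (2017-03-23), E (2017-05-23), A (2017-06-21), F (2017-10-28), D (2018-07-10).

B, C, E, A, F, D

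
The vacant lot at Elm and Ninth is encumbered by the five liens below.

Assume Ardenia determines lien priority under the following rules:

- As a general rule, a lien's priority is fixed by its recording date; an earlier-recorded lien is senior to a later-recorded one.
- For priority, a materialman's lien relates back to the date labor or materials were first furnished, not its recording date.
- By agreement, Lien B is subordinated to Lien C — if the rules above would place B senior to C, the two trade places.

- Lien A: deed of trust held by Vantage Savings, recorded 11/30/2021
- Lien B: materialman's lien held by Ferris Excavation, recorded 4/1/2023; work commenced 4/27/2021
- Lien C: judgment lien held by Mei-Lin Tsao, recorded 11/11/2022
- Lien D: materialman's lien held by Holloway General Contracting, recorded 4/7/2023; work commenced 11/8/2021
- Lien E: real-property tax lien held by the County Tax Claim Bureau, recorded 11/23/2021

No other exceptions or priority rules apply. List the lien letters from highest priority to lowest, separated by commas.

Adjusting effective dates: B relates back to 4/27/2021 (work commenced); D is treated as recorded 11/8/2021, the work-commencement date.
Ordering by effective date: B (4/27/2021), D (11/8/2021), E (11/23/2021), A (11/30/2021), C (11/11/2022).
B would otherwise be senior to C, so under the subordination agreement B and C exchange positions.

C, D, E, A, B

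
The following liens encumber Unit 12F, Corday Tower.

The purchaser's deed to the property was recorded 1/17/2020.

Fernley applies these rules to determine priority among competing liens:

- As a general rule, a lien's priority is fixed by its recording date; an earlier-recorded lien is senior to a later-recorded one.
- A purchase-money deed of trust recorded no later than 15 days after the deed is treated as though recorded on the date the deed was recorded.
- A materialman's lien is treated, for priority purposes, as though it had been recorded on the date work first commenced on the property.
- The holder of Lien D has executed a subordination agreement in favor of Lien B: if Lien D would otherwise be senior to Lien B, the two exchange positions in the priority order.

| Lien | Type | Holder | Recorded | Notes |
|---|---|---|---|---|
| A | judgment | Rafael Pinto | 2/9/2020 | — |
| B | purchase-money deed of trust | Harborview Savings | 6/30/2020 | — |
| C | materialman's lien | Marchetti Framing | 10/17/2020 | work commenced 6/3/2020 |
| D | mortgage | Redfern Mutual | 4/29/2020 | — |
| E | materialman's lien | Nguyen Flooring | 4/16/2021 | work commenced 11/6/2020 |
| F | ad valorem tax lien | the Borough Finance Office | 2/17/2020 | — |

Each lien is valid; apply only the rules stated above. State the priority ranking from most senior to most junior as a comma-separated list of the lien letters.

A, F, B, C, D, E

Effective dates after the stated exceptions: B was recorded 165 days after the deed, outside the 15-day window, so it keeps its recording date; C relates back to 6/3/2020 (work commenced); E relates back to 11/6/2020 (work commenced).
By effective date: A (2/9/2020), F (2/17/2020), D (4/29/2020), C (6/3/2020), B (6/30/2020), E (11/6/2020).
The subordination applies — D was senior to B — so D and B swap.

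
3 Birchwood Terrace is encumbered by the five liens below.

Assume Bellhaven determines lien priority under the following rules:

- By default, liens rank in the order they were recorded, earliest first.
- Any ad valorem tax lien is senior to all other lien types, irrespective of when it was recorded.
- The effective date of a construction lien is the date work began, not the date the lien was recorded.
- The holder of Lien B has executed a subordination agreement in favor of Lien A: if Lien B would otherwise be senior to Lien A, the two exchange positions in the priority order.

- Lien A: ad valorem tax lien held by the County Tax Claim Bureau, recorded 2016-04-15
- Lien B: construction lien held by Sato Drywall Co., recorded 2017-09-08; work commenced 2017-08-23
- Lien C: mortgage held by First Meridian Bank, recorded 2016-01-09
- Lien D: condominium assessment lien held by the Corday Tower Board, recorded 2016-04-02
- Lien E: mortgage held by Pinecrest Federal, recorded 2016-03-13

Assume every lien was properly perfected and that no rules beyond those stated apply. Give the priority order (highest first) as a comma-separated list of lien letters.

A, C, E, D, B

Effective dates after the stated exceptions: B is treated as recorded 2017-08-23, the work-commencement date.
A, as an ad valorem tax lien, has superpriority and ranks first.
Remaining liens by effective date: C (2016-01-09), E (2016-03-13), D (2016-04-02), B (2017-08-23).
B already ranks below A; the subordination has no effect.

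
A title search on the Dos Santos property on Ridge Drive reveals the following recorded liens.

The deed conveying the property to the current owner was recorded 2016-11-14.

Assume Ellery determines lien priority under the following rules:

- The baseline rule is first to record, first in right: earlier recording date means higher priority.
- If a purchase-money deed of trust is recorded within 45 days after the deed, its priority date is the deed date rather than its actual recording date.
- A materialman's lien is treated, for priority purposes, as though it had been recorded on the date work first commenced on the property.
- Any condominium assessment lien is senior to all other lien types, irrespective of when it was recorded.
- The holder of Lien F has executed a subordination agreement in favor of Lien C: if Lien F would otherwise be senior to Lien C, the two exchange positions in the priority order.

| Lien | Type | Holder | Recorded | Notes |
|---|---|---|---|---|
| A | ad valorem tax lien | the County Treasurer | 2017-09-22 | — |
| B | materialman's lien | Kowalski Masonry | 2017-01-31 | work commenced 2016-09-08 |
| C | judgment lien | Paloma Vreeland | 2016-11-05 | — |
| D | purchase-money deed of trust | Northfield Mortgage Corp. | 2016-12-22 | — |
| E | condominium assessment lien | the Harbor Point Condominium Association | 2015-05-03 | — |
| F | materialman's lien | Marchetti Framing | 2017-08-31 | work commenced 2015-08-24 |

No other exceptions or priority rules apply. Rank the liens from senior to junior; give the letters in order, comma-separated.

E, C, B, F, D, A

First, effective dates: B is treated as recorded 2016-09-08, the work-commencement date; D relates back to the deed date 2016-11-14; F relates back to 2015-08-24 (work commenced).
E is a condominium assessment lien and takes priority over every other lien.
Among the remaining liens, by effective date: F (2015-08-24), B (2016-09-08), C (2016-11-05), D (2016-11-14), A (2017-09-22).
F would otherwise be senior to C, so under the subordination agreement F and C exchange positions.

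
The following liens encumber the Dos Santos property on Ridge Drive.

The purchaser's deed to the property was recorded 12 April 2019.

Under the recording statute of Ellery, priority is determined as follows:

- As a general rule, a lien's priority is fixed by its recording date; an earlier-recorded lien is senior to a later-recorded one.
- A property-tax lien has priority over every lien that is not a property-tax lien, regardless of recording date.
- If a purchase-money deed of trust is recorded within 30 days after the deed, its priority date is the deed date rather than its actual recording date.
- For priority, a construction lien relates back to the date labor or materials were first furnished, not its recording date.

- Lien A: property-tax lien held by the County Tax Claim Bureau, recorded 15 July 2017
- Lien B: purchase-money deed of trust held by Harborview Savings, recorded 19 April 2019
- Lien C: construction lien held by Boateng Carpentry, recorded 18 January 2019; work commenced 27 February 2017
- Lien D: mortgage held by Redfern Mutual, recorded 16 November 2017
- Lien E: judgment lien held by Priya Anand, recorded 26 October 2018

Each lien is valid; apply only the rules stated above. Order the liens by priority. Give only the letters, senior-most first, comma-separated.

A, C, D, E, B

First, effective dates: B's effective date is the deed date, 12 April 2019; C's effective date is 27 February 2017, when work began.
A is a property-tax lien, so it outranks all other liens regardless of date.
Among the remaining liens, by effective date: C (27 February 2017), D (16 November 2017), E (26 October 2018), B (12 April 2019).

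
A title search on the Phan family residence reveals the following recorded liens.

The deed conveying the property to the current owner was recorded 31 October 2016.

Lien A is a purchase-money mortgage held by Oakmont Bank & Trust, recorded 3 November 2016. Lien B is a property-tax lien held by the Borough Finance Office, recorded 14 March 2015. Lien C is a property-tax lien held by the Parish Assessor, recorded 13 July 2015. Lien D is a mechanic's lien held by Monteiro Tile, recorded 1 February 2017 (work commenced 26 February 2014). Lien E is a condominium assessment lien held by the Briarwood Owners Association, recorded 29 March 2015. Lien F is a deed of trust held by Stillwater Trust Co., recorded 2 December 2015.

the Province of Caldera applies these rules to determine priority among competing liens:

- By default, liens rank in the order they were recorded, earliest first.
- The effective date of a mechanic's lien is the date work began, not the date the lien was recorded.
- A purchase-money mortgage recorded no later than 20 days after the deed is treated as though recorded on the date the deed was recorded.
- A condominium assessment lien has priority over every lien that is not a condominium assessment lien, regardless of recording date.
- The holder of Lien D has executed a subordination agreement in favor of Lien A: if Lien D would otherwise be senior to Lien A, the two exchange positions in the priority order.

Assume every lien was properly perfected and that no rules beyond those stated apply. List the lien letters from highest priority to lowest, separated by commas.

E, A, B, C, F, D

Adjusting effective dates: A relates back to the deed date 31 October 2016; D's effective date is 26 February 2014, when work began.
E, as a condominium assessment lien, has superpriority and ranks first.
The other liens, earliest effective date first: D (26 February 2014), B (14 March 2015), C (13 July 2015), F (2 December 2015), A (31 October 2016).
D would otherwise be senior to A, so under the subordination agreement D and A exchange positions.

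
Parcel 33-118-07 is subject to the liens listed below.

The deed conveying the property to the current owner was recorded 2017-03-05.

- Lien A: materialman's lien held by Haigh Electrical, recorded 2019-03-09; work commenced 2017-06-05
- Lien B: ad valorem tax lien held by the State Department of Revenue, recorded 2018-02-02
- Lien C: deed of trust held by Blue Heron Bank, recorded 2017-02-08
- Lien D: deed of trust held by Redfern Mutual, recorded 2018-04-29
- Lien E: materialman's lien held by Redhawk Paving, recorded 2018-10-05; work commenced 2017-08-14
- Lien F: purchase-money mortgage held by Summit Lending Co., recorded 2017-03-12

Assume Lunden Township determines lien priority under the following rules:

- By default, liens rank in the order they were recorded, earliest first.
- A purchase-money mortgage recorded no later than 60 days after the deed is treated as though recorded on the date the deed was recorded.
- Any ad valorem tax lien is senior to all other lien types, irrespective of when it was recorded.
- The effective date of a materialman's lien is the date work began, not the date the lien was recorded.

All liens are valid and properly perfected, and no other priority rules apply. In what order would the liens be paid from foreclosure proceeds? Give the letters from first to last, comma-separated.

B, C, F, A, E, D

First, effective dates: A is treated as recorded 2017-06-05, the work-commencement date; E relates back to 2017-08-14 (work commenced); F's effective date is the deed date, 2017-03-05.
B is an ad valorem tax lien, so it outranks all other liens regardless of date.
Remaining liens by effective date: C (2017-02-08), F (2017-03-05), A (2017-06-05), E (2017-08-14), D (2018-04-29).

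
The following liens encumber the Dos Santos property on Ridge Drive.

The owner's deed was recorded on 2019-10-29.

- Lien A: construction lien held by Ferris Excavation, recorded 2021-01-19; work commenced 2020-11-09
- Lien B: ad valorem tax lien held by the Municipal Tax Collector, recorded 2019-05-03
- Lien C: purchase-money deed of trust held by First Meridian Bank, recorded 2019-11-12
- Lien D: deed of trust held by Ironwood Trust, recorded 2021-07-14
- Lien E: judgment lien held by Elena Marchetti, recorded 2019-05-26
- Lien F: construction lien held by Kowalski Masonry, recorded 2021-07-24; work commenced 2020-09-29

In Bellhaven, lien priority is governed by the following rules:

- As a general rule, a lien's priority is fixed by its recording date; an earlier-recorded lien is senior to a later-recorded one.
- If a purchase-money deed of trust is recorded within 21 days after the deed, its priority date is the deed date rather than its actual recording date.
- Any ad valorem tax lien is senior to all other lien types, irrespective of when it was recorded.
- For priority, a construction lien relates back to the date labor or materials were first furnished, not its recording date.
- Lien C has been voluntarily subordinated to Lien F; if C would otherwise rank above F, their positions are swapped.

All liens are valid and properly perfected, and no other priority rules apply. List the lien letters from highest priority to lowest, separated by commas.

Effective dates after the stated exceptions: A's effective date is 2020-11-09, when work began; C's effective date is the deed date, 2019-10-29; F is treated as recorded 2020-09-29, the work-commencement date.
As an ad valorem tax lien, B is senior to every other lien.
Remaining liens by effective date: E (2019-05-26), C (2019-10-29), F (2020-09-29), A (2020-11-09), D (2021-07-14).
Because C would otherwise rank above F, the subordination swaps them.

B, E, F, C, A, D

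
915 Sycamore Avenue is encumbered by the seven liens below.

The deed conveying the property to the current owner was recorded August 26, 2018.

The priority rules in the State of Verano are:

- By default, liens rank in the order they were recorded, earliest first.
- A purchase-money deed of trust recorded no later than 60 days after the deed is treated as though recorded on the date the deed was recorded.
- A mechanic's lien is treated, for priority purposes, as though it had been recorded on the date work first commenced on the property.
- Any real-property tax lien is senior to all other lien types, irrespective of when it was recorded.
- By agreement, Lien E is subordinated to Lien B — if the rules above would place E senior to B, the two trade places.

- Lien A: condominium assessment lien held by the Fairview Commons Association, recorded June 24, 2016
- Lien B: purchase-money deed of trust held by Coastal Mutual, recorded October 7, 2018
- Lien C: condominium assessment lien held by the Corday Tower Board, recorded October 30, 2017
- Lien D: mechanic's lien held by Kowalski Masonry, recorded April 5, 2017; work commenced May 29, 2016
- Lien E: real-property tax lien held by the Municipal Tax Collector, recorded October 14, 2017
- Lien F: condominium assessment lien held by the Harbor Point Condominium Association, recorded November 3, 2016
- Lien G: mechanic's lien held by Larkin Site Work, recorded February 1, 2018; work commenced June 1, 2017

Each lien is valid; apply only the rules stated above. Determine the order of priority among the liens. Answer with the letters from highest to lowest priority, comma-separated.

Effective dates after the stated exceptions: B relates back to the deed date August 26, 2018; D is treated as recorded May 29, 2016, the work-commencement date; G relates back to June 1, 2017 (work commenced).
E is a real-property tax lien and takes priority over every other lien.
Remaining liens by effective date: D (May 29, 2016), A (June 24, 2016), F (November 3, 2016), G (June 1, 2017), C (October 30, 2017), B (August 26, 2018).
Because E would otherwise rank above B, the subordination swaps them.

B, D, A, F, G, C, E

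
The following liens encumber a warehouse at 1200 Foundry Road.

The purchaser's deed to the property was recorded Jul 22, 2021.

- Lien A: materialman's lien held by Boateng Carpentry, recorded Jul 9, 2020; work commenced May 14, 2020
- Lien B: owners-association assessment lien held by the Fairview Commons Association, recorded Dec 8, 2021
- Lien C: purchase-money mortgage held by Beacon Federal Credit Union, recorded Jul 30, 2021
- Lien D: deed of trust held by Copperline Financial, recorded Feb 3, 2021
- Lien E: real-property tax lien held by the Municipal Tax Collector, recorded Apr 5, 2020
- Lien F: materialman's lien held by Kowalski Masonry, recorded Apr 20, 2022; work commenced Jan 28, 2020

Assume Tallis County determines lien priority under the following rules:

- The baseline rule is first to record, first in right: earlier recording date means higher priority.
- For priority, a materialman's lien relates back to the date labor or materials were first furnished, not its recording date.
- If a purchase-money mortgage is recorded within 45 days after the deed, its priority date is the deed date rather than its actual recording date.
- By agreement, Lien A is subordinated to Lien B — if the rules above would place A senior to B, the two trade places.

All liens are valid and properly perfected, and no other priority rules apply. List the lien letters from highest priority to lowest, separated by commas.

Adjusting effective dates: A relates back to May 14, 2020 (work commenced); C's effective date is the deed date, Jul 22, 2021; F is treated as recorded Jan 28, 2020, the work-commencement date.
By effective date: F (Jan 28, 2020), E (Apr 5, 2020), A (May 14, 2020), D (Feb 3, 2021), C (Jul 22, 2021), B (Dec 8, 2021).
A is senior to B before the subordination, so the two trade places.

F, E, B, D, C, A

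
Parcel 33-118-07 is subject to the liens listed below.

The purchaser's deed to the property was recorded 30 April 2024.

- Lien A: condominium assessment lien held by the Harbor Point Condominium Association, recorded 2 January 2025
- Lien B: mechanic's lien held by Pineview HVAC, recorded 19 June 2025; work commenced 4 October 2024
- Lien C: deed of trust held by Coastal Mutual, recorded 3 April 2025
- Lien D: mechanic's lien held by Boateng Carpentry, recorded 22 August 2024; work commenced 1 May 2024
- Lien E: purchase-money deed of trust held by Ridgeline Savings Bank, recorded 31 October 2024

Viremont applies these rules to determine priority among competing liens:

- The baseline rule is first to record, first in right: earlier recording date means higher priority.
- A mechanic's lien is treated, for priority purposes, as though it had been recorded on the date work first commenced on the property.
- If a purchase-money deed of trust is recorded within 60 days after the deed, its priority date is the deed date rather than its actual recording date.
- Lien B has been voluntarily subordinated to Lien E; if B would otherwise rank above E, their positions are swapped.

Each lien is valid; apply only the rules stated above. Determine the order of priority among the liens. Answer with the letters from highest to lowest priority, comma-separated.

Adjusting effective dates: B is treated as recorded 4 October 2024, the work-commencement date; D's effective date is 1 May 2024, when work began; E was recorded 184 days after the deed — beyond 60 days — so no relation-back applies.
By effective date: D (1 May 2024), B (4 October 2024), E (31 October 2024), A (2 January 2025), C (3 April 2025).
B is senior to E before the subordination, so the two trade places.

D, E, B, A, C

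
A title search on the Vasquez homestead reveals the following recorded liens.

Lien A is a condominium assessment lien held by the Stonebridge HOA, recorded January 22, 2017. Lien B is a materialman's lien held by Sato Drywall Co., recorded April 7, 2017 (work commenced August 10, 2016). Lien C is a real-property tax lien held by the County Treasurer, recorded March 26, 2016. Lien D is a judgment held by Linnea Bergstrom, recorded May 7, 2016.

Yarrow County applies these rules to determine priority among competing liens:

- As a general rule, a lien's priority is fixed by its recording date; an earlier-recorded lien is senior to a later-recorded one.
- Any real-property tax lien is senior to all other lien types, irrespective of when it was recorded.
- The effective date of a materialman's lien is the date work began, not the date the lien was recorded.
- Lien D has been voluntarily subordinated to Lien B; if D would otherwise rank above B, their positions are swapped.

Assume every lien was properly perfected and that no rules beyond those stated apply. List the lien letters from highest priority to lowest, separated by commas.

C, B, D, A

Effective dates: B is treated as recorded August 10, 2016, the work-commencement date.
C, as a real-property tax lien, has superpriority and ranks first.
The other liens, earliest effective date first: D (May 7, 2016), B (August 10, 2016), A (January 22, 2017).
D would otherwise be senior to B, so under the subordination agreement D and B exchange positions.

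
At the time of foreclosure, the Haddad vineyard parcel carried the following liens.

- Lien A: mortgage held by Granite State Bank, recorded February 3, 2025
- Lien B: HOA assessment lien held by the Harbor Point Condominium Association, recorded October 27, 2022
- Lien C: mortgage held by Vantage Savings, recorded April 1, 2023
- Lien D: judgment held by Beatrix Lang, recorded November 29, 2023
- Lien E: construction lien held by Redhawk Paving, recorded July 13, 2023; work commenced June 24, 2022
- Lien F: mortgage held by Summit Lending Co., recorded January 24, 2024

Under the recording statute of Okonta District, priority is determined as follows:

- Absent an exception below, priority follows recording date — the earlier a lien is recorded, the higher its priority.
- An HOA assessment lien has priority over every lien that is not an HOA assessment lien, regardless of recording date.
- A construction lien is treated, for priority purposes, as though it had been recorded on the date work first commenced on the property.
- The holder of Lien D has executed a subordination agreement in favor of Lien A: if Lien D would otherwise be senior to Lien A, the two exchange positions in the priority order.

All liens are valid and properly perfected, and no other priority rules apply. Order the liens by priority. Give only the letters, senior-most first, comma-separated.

Effective dates after the stated exceptions: E is treated as recorded June 24, 2022, the work-commencement date.
B is an HOA assessment lien and takes priority over every other lien.
The other liens, earliest effective date first: E (June 24, 2022), C (April 1, 2023), D (November 29, 2023), F (January 24, 2024), A (February 3, 2025).
D is senior to A before the subordination, so the two trade places.

B, E, C, A, F, D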